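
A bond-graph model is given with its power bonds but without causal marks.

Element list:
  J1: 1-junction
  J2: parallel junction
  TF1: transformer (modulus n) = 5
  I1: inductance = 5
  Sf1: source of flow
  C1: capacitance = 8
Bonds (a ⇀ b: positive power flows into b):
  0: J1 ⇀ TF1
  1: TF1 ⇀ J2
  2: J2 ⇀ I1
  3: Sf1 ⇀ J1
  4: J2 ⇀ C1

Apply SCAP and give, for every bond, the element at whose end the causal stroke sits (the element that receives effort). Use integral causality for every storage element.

β0 stroke→J1
β1 stroke→TF1
β2 stroke→I1
β3 stroke→Sf1
β4 stroke→J2

#3 stroke→Sf1  (Sf1 fixes flow; stroke at Sf1)
#0 stroke→J1  (1-jn J1 has f-setter on 3)
#1 stroke→TF1  (TF1: transformer flips bond 0)
#2 stroke→I1  (I1: I, integral causality)
#4 stroke→J2  (J2: last free bond brings effort in)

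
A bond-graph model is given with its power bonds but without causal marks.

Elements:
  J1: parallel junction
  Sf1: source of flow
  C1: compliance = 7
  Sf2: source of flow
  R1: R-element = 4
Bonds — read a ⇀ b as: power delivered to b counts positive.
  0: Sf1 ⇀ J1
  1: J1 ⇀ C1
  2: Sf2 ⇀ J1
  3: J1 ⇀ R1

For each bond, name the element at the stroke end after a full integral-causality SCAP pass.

β0 |Sf1  (source Sf1 imposes f)
β2 |Sf2  (source Sf2 imposes f)
β1 |J1  (C1 integral (e out))
β3 |R1  (common-e at J1 fixed by 1)

b0 stroke at Sf1
b1 stroke at J1
b2 stroke at Sf2
b3 stroke at R1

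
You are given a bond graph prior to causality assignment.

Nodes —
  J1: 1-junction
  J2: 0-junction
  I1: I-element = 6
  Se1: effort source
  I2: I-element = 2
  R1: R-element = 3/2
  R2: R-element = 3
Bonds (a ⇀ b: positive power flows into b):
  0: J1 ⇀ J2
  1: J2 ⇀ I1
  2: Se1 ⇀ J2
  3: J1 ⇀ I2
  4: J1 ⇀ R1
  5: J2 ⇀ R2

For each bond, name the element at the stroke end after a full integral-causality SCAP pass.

bond 2 →J2  (Se1 fixes effort; stroke away)
bond 0 →J1  (J2 effort already set via bond 2)
bond 1 →I1  (J2 effort already set via bond 2)
bond 5 →R2  (0-jn J2 has e-setter on 2)
bond 3 →I2  (I2 outputs flow p/I2)
bond 4 →J1  (1-jn J1 has f-setter on 3)

β0 stroke at J1
β1 stroke at I1
β2 stroke at J2
β3 stroke at I2
β4 stroke at J1
β5 stroke at R2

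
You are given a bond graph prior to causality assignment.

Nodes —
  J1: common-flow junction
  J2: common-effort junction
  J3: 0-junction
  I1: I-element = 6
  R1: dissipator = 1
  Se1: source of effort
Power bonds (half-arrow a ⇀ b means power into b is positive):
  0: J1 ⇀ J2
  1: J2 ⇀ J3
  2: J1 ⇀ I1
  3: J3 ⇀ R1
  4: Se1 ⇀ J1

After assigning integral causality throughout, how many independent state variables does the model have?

1  (I1 all integral)

b4 stroke→J1  (Se1 (Se) sets effort on bond)
b2 stroke→I1  (prefer integral on I1)
b0 stroke→J1  (1-jn J1 has f-setter on 2)
b1 stroke→J2  (J2: last free bond brings effort in)
b3 stroke→J3  (J3 needs exactly one e-in)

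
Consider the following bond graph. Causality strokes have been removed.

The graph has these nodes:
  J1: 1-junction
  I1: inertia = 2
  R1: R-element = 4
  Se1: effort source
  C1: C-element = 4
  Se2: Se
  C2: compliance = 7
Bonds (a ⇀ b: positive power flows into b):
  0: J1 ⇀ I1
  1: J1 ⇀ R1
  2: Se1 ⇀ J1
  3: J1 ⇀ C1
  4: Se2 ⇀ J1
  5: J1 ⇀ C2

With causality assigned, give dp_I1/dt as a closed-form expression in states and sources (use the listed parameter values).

dp_I1/dt = E_Se1 + E_Se2 - 2*p_I1 - q_C1/4 - q_C2/7

#2 stroke→J1  (source Se1 imposes e)
#4 stroke→J1  (Se2 (Se) sets effort on bond)
#0 stroke→I1  (I1: I, integral causality)
#1 stroke→J1  (J1: bond 0 brought flow, rest push out)
#3 stroke→J1  (common-f at J1 fixed by 0)
#5 stroke→J1  (common-f at J1 fixed by 0)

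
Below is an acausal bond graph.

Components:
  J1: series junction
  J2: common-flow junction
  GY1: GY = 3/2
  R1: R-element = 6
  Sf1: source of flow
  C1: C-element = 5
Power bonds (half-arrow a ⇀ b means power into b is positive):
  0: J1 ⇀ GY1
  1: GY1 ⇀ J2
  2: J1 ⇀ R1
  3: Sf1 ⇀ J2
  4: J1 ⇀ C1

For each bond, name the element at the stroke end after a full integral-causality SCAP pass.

β0 →J1
β1 →J2
β2 →R1
β3 →Sf1
β4 →J1

β3 |Sf1  (Sf1 (Sf) sets flow on bond)
β1 |J2  (1-jn J2 has f-setter on 3)
β0 |J1  (GY1 both-in/both-out from 1)
β4 |J1  (C1 integral (e out))
β2 |R1  (J1: last free bond brings flow in)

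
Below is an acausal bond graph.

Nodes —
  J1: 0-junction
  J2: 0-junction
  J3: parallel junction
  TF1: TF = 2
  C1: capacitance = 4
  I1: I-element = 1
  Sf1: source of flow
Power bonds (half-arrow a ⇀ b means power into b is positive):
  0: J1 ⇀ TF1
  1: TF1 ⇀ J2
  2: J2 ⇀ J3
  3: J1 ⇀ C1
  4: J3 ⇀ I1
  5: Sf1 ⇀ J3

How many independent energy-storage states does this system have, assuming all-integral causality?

#5 stroke→Sf1  (Sf1: flow source, stroke at near end)
#3 stroke→J1  (C1 integral (e out))
#0 stroke→TF1  (0-jn J1 has e-setter on 3)
#1 stroke→J2  (TF1: transformer flips bond 0)
#2 stroke→J3  (common-e at J2 fixed by 1)
#4 stroke→I1  (J3 effort already set via bond 2)

2  (C1, I1 all integral)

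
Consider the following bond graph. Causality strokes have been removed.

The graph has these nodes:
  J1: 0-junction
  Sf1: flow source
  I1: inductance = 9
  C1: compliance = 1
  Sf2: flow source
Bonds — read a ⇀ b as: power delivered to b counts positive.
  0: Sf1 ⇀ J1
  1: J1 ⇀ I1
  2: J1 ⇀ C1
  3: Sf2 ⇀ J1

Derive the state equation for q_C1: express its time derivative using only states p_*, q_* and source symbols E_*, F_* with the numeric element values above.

#0 stroke→Sf1  (source Sf1 imposes f)
#3 stroke→Sf2  (Sf2: flow source, stroke at near end)
#1 stroke→I1  (I1 integral (f out))
#2 stroke→J1  (J1 needs exactly one e-in)

dq_C1/dt = F_Sf1 + F_Sf2 - p_I1/9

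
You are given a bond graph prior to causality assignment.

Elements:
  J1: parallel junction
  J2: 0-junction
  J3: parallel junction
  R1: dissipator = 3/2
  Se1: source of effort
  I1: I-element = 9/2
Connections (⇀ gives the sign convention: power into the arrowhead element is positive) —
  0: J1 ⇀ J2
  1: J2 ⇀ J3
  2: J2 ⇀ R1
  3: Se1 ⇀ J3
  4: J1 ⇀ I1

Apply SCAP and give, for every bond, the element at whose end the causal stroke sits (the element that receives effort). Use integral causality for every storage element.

#0 stroke at J1
#1 stroke at J2
#2 stroke at R1
#3 stroke at J3
#4 stroke at I1

bond 3 stroke at J3  (Se1: effort source, stroke at far end)
bond 1 stroke at J2  (J3: bond 3 brought effort, rest push out)
bond 0 stroke at J1  (J2: bond 1 brought effort, rest push out)
bond 2 stroke at R1  (J2 effort already set via bond 1)
bond 4 stroke at I1  (J1 effort already set via bond 0)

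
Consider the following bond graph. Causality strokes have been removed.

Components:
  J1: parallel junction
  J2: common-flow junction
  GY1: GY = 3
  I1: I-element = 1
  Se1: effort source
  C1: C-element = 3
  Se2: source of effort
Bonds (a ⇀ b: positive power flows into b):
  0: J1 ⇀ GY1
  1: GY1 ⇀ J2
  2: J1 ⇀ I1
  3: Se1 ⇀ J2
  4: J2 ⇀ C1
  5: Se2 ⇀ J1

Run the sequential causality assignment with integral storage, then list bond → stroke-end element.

b0 stroke→GY1
b1 stroke→GY1
b2 stroke→I1
b3 stroke→J2
b4 stroke→J2
b5 stroke→J1

β3 stroke at J2  (source Se1 imposes e)
β5 stroke at J1  (Se2 (Se) sets effort on bond)
β0 stroke at GY1  (common-e at J1 fixed by 5)
β2 stroke at I1  (0-jn J1 has e-setter on 5)
β1 stroke at GY1  (GY1 both-in/both-out from 0)
β4 stroke at J2  (1-jn J2 has f-setter on 1)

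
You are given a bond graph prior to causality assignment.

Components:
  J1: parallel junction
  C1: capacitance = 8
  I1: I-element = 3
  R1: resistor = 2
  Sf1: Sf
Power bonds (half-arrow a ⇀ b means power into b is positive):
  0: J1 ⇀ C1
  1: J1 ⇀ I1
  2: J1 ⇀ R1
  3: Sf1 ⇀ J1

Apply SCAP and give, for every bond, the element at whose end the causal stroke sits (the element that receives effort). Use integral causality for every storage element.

#3 stroke→Sf1  (source Sf1 imposes f)
#0 stroke→J1  (C1 outputs effort q/C1)
#1 stroke→I1  (J1: bond 0 brought effort, rest push out)
#2 stroke→R1  (J1: bond 0 brought effort, rest push out)

#0 →J1
#1 →I1
#2 →R1
#3 →Sf1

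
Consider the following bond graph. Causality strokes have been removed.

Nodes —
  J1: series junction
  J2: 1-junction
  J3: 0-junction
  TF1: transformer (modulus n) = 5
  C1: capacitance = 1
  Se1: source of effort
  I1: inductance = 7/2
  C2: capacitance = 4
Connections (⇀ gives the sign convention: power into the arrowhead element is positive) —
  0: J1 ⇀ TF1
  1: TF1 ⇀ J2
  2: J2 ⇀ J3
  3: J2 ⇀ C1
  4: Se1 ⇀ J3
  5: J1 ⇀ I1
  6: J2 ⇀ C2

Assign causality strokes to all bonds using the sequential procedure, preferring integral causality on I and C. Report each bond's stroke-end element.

#4 →J3  (Se1 fixes effort; stroke away)
#2 →J2  (common-e at J3 fixed by 4)
#3 →J2  (prefer integral on C1)
#5 →I1  (I1: I, integral causality)
#0 →J1  (J1 flow already set via bond 5)
#1 →TF1  (TF1: transformer flips bond 0)
#6 →J2  (common-f at J2 fixed by 1)

#0 |J1
#1 |TF1
#2 |J2
#3 |J2
#4 |J3
#5 |I1
#6 |J2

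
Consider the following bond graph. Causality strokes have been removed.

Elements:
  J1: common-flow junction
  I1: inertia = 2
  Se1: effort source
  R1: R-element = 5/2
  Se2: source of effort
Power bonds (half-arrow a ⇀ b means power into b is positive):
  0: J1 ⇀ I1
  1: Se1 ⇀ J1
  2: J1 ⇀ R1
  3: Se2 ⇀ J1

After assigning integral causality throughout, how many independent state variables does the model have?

1  (I1 all integral)

bond 1 |J1  (Se1 fixes effort; stroke away)
bond 3 |J1  (Se2 fixes effort; stroke away)
bond 0 |I1  (I1 outputs flow p/I1)
bond 2 |J1  (J1: bond 0 brought flow, rest push out)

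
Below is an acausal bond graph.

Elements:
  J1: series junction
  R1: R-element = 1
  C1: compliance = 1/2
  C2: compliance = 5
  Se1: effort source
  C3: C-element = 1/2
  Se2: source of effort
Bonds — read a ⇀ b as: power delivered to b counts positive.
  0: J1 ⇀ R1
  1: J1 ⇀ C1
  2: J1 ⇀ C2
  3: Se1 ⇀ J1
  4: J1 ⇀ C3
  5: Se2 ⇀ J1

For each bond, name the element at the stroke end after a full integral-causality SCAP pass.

#3 stroke at J1  (source Se1 imposes e)
#5 stroke at J1  (source Se2 imposes e)
#1 stroke at J1  (C1 outputs effort q/C1)
#2 stroke at J1  (C2 integral (e out))
#4 stroke at J1  (C3 integral (e out))
#0 stroke at R1  (only one flow-in slot at J1)

#0 →R1
#1 →J1
#2 →J1
#3 →J1
#4 →J1
#5 →J1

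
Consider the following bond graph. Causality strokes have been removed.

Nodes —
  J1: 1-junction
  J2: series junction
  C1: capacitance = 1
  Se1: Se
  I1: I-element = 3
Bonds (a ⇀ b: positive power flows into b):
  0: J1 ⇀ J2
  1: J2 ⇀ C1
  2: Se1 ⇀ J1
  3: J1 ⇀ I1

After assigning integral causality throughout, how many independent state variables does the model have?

bond 2 stroke at J1  (Se1: effort source, stroke at far end)
bond 1 stroke at J2  (C1 outputs effort q/C1)
bond 0 stroke at J1  (J2 needs exactly one f-in)
bond 3 stroke at I1  (closing 1-jn rule on J1)

2  (C1, I1 all integral)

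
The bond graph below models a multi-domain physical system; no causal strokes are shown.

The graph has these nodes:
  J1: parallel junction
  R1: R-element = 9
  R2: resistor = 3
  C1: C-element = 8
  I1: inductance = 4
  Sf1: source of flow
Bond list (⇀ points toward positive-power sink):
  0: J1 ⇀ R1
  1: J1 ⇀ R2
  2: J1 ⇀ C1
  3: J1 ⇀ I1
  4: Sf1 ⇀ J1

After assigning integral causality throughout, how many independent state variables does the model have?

2  (C1, I1 all integral)

b4 |Sf1  (Sf1 fixes flow; stroke at Sf1)
b2 |J1  (C1: C, integral causality)
b0 |R1  (J1: bond 2 brought effort, rest push out)
b1 |R2  (J1 effort already set via bond 2)
b3 |I1  (J1: bond 2 brought effort, rest push out)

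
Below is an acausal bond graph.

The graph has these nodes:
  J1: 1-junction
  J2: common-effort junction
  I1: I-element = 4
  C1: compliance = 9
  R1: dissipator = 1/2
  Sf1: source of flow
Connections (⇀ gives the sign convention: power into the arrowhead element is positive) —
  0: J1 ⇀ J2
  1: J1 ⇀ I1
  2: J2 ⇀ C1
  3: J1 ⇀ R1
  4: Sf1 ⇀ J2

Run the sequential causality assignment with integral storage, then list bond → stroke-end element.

β4 |Sf1  (Sf1: flow source, stroke at near end)
β1 |I1  (prefer integral on I1)
β0 |J1  (common-f at J1 fixed by 1)
β3 |J1  (J1 flow already set via bond 1)
β2 |J2  (J2: last free bond brings effort in)

β0 |J1
β1 |I1
β2 |J2
β3 |J1
β4 |Sf1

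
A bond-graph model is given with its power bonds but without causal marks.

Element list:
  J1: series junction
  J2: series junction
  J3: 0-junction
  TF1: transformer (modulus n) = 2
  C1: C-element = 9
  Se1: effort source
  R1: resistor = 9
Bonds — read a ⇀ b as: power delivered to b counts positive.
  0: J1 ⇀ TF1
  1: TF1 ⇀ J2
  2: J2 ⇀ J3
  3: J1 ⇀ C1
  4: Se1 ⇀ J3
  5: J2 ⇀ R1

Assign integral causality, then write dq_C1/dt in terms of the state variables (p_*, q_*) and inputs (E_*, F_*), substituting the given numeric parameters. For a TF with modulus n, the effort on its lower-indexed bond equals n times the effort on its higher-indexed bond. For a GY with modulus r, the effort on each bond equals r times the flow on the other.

b4 stroke at J3  (source Se1 imposes e)
b2 stroke at J2  (J3: bond 4 brought effort, rest push out)
b3 stroke at J1  (C1 outputs effort q/C1)
b0 stroke at TF1  (closing 1-jn rule on J1)
b1 stroke at J2  (TF TF1: opposite of bond 0)
b5 stroke at R1  (closing 1-jn rule on J2)

dq_C1/dt = -E_Se1/18 - q_C1/324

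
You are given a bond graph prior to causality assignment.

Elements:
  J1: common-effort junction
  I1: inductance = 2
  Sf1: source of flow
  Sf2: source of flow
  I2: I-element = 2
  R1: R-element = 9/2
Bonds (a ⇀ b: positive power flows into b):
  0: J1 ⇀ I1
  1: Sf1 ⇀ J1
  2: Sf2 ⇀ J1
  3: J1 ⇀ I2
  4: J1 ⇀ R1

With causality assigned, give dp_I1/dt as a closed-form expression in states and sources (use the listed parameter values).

dp_I1/dt = 9*F_Sf1/2 + 9*F_Sf2/2 - 9*p_I1/4 - 9*p_I2/4

#1 stroke at Sf1  (source Sf1 imposes f)
#2 stroke at Sf2  (Sf2 fixes flow; stroke at Sf2)
#0 stroke at I1  (I1 integral (f out))
#3 stroke at I2  (prefer integral on I2)
#4 stroke at J1  (J1: last free bond brings effort in)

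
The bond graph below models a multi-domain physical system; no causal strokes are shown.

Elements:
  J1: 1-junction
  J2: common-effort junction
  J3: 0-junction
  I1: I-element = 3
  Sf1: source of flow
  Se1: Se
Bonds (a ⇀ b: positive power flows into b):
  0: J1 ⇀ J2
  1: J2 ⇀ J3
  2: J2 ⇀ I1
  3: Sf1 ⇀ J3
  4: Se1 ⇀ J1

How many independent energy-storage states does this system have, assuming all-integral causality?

β3 stroke→Sf1  (Sf1: flow source, stroke at near end)
β4 stroke→J1  (Se1 fixes effort; stroke away)
β0 stroke→J2  (J1 needs exactly one f-in)
β1 stroke→J3  (J2: bond 0 brought effort, rest push out)
β2 stroke→I1  (0-jn J2 has e-setter on 0)

1  (I1 all integral)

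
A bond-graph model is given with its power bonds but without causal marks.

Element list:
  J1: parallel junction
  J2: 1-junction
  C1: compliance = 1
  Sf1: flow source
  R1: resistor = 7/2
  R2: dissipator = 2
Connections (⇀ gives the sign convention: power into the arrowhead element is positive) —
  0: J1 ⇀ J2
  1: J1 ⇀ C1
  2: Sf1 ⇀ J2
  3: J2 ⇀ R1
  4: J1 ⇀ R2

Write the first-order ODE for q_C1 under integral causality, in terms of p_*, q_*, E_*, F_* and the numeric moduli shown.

dq_C1/dt = -F_Sf1 - q_C1/2

bond 2 stroke at Sf1  (Sf1: flow source, stroke at near end)
bond 0 stroke at J2  (J2 flow already set via bond 2)
bond 3 stroke at J2  (J2 flow already set via bond 2)
bond 1 stroke at J1  (C1 outputs effort q/C1)
bond 4 stroke at R2  (J1: bond 1 brought effort, rest push out)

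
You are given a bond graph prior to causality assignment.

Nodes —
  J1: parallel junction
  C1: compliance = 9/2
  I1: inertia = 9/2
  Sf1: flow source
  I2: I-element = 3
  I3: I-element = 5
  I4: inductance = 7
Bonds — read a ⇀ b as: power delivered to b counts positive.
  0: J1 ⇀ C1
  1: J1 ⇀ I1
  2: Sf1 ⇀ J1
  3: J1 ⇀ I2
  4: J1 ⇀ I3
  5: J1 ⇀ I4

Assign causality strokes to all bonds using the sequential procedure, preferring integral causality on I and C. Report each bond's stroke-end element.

b0 stroke at J1
b1 stroke at I1
b2 stroke at Sf1
b3 stroke at I2
b4 stroke at I3
b5 stroke at I4

#2 |Sf1  (Sf1: flow source, stroke at near end)
#0 |J1  (C1: C, integral causality)
#1 |I1  (0-jn J1 has e-setter on 0)
#3 |I2  (J1: bond 0 brought effort, rest push out)
#4 |I3  (common-e at J1 fixed by 0)
#5 |I4  (0-jn J1 has e-setter on 0)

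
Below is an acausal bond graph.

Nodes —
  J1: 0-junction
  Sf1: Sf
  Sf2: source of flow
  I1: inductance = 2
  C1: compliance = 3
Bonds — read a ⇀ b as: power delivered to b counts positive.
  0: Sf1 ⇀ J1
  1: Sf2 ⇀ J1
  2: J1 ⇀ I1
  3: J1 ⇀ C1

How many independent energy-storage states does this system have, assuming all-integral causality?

β0 stroke at Sf1  (Sf1 (Sf) sets flow on bond)
β1 stroke at Sf2  (Sf2 fixes flow; stroke at Sf2)
β2 stroke at I1  (prefer integral on I1)
β3 stroke at J1  (closing 0-jn rule on J1)

2  (C1, I1 all integral)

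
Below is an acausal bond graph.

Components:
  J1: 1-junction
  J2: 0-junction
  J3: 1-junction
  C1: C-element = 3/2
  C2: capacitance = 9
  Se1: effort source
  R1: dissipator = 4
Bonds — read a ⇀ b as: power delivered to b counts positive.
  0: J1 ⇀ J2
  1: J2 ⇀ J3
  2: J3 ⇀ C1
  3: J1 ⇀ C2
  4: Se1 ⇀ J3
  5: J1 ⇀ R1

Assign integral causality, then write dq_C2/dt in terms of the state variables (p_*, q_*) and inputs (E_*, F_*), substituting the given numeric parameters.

dq_C2/dt = E_Se1/4 - q_C1/6 - q_C2/36

b4 stroke at J3  (source Se1 imposes e)
b2 stroke at J3  (prefer integral on C1)
b1 stroke at J2  (J3 needs exactly one f-in)
b0 stroke at J1  (common-e at J2 fixed by 1)
b3 stroke at J1  (prefer integral on C2)
b5 stroke at R1  (only one flow-in slot at J1)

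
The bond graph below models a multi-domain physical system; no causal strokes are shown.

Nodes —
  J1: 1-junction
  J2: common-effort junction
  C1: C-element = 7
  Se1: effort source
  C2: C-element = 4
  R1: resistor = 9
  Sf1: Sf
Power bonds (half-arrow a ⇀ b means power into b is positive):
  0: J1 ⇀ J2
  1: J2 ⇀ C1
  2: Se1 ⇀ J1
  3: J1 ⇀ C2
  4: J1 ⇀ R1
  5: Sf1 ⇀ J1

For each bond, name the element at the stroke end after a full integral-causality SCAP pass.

#2 →J1  (Se1 (Se) sets effort on bond)
#5 →Sf1  (Sf1 (Sf) sets flow on bond)
#0 →J1  (J1: bond 5 brought flow, rest push out)
#3 →J1  (1-jn J1 has f-setter on 5)
#4 →J1  (J1: bond 5 brought flow, rest push out)
#1 →J2  (J2: last free bond brings effort in)

#0 stroke at J1
#1 stroke at J2
#2 stroke at J1
#3 stroke at J1
#4 stroke at J1
#5 stroke at Sf1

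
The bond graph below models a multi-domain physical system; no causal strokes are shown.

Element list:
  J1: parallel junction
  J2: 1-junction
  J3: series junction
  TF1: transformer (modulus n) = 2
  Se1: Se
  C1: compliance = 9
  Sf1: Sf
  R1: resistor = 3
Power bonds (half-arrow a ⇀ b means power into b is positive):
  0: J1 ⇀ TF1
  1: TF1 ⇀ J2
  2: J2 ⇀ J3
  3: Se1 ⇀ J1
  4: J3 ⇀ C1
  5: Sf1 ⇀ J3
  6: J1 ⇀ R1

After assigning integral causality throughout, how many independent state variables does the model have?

1  (C1 all integral)

b3 →J1  (Se1: effort source, stroke at far end)
b5 →Sf1  (source Sf1 imposes f)
b0 →TF1  (J1 effort already set via bond 3)
b6 →R1  (0-jn J1 has e-setter on 3)
b2 →J3  (J3: bond 5 brought flow, rest push out)
b4 →J3  (1-jn J3 has f-setter on 5)
b1 →J2  (TF TF1: opposite of bond 0)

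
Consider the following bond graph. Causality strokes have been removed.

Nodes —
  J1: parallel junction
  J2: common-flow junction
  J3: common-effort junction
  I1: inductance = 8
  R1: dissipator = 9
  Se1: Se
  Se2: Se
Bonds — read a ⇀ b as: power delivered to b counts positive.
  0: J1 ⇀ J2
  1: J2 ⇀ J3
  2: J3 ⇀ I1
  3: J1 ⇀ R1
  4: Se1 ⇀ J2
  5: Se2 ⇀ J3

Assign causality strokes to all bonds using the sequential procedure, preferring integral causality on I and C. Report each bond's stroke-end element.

b4 →J2  (source Se1 imposes e)
b5 →J3  (source Se2 imposes e)
b1 →J2  (J3: bond 5 brought effort, rest push out)
b2 →I1  (common-e at J3 fixed by 5)
b0 →J1  (closing 1-jn rule on J2)
b3 →R1  (J1: bond 0 brought effort, rest push out)

β0 →J1
β1 →J2
β2 →I1
β3 →R1
β4 →J2
β5 →J3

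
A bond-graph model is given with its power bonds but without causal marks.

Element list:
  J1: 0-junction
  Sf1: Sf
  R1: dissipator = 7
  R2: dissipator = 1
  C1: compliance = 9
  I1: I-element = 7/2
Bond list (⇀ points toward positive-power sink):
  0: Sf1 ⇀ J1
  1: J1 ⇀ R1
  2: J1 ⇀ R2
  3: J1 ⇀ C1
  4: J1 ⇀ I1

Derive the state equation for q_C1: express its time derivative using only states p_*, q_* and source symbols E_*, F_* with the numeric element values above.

β0 |Sf1  (Sf1: flow source, stroke at near end)
β3 |J1  (C1: C, integral causality)
β1 |R1  (J1 effort already set via bond 3)
β2 |R2  (J1 effort already set via bond 3)
β4 |I1  (common-e at J1 fixed by 3)

dq_C1/dt = F_Sf1 - 2*p_I1/7 - 8*q_C1/63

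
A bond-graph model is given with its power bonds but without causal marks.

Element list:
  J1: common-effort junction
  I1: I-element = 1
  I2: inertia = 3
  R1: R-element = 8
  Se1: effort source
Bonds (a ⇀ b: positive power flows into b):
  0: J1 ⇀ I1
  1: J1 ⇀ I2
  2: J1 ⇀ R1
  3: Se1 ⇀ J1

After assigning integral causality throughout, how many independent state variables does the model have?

bond 3 →J1  (Se1: effort source, stroke at far end)
bond 0 →I1  (0-jn J1 has e-setter on 3)
bond 1 →I2  (common-e at J1 fixed by 3)
bond 2 →R1  (J1: bond 3 brought effort, rest push out)

2  (I1, I2 all integral)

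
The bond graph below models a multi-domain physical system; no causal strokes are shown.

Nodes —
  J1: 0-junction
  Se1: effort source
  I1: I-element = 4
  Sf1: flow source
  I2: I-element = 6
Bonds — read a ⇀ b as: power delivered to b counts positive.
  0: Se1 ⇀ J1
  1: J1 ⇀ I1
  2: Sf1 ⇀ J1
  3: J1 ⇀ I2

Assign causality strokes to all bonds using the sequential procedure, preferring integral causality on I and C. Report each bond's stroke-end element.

β0 stroke at J1  (Se1 (Se) sets effort on bond)
β2 stroke at Sf1  (Sf1 (Sf) sets flow on bond)
β1 stroke at I1  (J1: bond 0 brought effort, rest push out)
β3 stroke at I2  (J1: bond 0 brought effort, rest push out)

b0 →J1
b1 →I1
b2 →Sf1
b3 →I2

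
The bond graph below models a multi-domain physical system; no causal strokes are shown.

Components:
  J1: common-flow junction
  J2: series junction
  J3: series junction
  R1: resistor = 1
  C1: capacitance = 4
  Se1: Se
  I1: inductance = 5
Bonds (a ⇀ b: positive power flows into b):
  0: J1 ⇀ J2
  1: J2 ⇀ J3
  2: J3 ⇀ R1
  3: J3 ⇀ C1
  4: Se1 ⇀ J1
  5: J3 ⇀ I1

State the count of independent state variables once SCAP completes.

2  (C1, I1 all integral)

#4 stroke→J1  (Se1 (Se) sets effort on bond)
#0 stroke→J2  (closing 1-jn rule on J1)
#1 stroke→J3  (J2: last free bond brings flow in)
#3 stroke→J3  (C1 integral (e out))
#5 stroke→I1  (I1 integral (f out))
#2 stroke→J3  (J3: bond 5 brought flow, rest push out)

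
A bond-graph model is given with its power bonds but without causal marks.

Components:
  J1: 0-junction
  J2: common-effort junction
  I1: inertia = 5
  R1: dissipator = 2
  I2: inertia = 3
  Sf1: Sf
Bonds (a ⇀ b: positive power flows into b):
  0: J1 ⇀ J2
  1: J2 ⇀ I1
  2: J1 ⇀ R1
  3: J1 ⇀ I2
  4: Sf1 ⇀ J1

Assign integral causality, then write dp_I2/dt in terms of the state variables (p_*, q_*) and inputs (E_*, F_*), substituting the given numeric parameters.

β4 stroke→Sf1  (Sf1 fixes flow; stroke at Sf1)
β1 stroke→I1  (I1: I, integral causality)
β0 stroke→J2  (J2 needs exactly one e-in)
β3 stroke→I2  (I2 outputs flow p/I2)
β2 stroke→J1  (J1 needs exactly one e-in)

dp_I2/dt = 2*F_Sf1 - 2*p_I1/5 - 2*p_I2/3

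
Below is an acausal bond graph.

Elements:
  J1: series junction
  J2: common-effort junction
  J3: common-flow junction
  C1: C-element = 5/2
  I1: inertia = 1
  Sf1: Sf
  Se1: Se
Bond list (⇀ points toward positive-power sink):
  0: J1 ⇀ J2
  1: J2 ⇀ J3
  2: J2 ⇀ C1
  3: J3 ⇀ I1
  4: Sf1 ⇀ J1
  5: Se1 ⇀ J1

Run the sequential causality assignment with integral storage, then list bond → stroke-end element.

β0 stroke→J1
β1 stroke→J3
β2 stroke→J2
β3 stroke→I1
β4 stroke→Sf1
β5 stroke→J1

bond 4 stroke→Sf1  (Sf1: flow source, stroke at near end)
bond 5 stroke→J1  (source Se1 imposes e)
bond 0 stroke→J1  (J1 flow already set via bond 4)
bond 2 stroke→J2  (C1 outputs effort q/C1)
bond 1 stroke→J3  (0-jn J2 has e-setter on 2)
bond 3 stroke→I1  (only one flow-in slot at J3)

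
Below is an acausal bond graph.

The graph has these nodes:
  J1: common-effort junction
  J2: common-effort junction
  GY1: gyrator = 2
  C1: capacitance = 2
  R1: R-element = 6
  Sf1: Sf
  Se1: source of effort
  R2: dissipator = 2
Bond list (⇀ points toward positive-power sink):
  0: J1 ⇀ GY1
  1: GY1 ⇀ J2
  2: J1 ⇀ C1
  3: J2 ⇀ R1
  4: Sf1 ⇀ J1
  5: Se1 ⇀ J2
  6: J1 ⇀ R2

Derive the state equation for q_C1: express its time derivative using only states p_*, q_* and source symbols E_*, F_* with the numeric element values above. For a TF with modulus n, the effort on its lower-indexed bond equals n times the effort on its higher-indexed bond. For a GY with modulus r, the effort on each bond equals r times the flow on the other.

dq_C1/dt = -E_Se1/2 + F_Sf1 - q_C1/4

β4 |Sf1  (source Sf1 imposes f)
β5 |J2  (Se1 fixes effort; stroke away)
β1 |GY1  (J2 effort already set via bond 5)
β3 |R1  (J2: bond 5 brought effort, rest push out)
β0 |GY1  (through GY1, causality inverts; strokes same side of GY1)
β2 |J1  (C1 outputs effort q/C1)
β6 |R2  (common-e at J1 fixed by 2)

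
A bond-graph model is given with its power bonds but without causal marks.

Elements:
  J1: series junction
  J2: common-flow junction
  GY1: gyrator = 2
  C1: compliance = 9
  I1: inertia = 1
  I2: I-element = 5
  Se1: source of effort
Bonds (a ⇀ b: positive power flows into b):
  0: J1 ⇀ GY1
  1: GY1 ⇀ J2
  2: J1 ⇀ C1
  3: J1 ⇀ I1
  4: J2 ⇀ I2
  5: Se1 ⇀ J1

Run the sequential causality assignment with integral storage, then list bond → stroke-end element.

#0 →J1
#1 →J2
#2 →J1
#3 →I1
#4 →I2
#5 →J1

bond 5 →J1  (Se1 fixes effort; stroke away)
bond 2 →J1  (C1 integral (e out))
bond 3 →I1  (prefer integral on I1)
bond 0 →J1  (1-jn J1 has f-setter on 3)
bond 1 →J2  (GY GY1: same side as bond 0)
bond 4 →I2  (J2 needs exactly one f-in)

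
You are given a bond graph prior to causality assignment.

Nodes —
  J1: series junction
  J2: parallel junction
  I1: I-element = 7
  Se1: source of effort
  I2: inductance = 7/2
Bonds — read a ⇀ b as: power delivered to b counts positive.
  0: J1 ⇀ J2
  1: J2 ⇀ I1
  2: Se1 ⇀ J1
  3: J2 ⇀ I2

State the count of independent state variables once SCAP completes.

b2 |J1  (Se1: effort source, stroke at far end)
b0 |J2  (closing 1-jn rule on J1)
b1 |I1  (common-e at J2 fixed by 0)
b3 |I2  (0-jn J2 has e-setter on 0)

2  (I1, I2 all integral)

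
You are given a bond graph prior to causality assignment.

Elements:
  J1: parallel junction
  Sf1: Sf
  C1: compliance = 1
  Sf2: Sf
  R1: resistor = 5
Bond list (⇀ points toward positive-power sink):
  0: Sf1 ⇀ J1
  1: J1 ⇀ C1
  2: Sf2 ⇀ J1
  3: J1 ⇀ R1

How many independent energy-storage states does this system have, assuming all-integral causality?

b0 →Sf1  (Sf1 (Sf) sets flow on bond)
b2 →Sf2  (Sf2: flow source, stroke at near end)
b1 →J1  (C1 outputs effort q/C1)
b3 →R1  (0-jn J1 has e-setter on 1)

1  (C1 all integral)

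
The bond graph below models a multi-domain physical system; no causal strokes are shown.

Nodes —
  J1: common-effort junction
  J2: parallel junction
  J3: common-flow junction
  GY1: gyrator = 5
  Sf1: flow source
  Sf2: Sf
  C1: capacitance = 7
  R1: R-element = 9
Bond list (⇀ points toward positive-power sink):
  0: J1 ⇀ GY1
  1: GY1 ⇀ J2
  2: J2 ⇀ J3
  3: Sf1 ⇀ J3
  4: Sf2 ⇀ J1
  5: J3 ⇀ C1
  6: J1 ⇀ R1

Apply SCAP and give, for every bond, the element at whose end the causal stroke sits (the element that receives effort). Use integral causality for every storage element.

bond 3 →Sf1  (source Sf1 imposes f)
bond 4 →Sf2  (Sf2 (Sf) sets flow on bond)
bond 2 →J3  (J3 flow already set via bond 3)
bond 5 →J3  (common-f at J3 fixed by 3)
bond 1 →J2  (only one effort-in slot at J2)
bond 0 →J1  (GY1: gyrator matches bond 1)
bond 6 →R1  (J1 effort already set via bond 0)

β0 →J1
β1 →J2
β2 →J3
β3 →Sf1
β4 →Sf2
β5 →J3
β6 →R1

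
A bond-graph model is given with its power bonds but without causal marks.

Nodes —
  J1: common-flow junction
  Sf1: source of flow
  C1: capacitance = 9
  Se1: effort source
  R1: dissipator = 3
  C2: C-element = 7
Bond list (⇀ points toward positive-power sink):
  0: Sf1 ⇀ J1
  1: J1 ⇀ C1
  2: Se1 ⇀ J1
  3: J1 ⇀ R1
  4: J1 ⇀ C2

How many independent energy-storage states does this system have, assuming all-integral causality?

2  (C1, C2 all integral)

β0 →Sf1  (Sf1: flow source, stroke at near end)
β2 →J1  (Se1: effort source, stroke at far end)
β1 →J1  (common-f at J1 fixed by 0)
β3 →J1  (common-f at J1 fixed by 0)
β4 →J1  (common-f at J1 fixed by 0)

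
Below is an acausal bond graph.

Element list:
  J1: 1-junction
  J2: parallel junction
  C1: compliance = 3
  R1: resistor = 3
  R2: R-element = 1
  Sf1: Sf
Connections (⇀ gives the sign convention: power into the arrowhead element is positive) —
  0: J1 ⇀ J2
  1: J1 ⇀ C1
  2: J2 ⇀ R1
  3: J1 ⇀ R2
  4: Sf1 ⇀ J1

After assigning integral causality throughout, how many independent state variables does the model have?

b4 →Sf1  (source Sf1 imposes f)
b0 →J1  (J1 flow already set via bond 4)
b1 →J1  (common-f at J1 fixed by 4)
b3 →J1  (common-f at J1 fixed by 4)
b2 →J2  (only one effort-in slot at J2)

1  (C1 all integral)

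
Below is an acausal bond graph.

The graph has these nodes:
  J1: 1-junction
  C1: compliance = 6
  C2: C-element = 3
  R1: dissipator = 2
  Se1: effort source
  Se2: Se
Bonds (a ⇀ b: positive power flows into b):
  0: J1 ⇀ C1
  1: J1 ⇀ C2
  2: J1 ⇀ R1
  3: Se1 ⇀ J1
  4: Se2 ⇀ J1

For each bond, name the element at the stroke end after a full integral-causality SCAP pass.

β0 stroke→J1
β1 stroke→J1
β2 stroke→R1
β3 stroke→J1
β4 stroke→J1

#3 stroke→J1  (Se1 fixes effort; stroke away)
#4 stroke→J1  (Se2: effort source, stroke at far end)
#0 stroke→J1  (C1: C, integral causality)
#1 stroke→J1  (C2: C, integral causality)
#2 stroke→R1  (J1 needs exactly one f-in)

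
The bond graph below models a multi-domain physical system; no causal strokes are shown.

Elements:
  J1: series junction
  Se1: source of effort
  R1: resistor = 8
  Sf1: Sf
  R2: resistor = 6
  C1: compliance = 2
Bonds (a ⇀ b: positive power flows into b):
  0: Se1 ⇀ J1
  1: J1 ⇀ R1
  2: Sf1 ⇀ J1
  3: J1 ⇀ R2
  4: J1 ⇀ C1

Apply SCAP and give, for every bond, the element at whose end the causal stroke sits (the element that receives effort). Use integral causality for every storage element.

b0 →J1
b1 →J1
b2 →Sf1
b3 →J1
b4 →J1

bond 0 |J1  (Se1 (Se) sets effort on bond)
bond 2 |Sf1  (Sf1: flow source, stroke at near end)
bond 1 |J1  (J1 flow already set via bond 2)
bond 3 |J1  (1-jn J1 has f-setter on 2)
bond 4 |J1  (J1 flow already set via bond 2)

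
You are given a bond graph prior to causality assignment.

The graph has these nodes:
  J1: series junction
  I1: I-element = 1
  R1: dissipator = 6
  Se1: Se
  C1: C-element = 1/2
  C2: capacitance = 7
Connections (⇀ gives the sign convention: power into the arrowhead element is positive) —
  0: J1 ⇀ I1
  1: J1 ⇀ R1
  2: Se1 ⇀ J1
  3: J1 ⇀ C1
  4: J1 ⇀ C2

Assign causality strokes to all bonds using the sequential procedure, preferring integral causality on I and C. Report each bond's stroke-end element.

β0 stroke→I1
β1 stroke→J1
β2 stroke→J1
β3 stroke→J1
β4 stroke→J1

b2 stroke→J1  (source Se1 imposes e)
b0 stroke→I1  (prefer integral on I1)
b1 stroke→J1  (J1: bond 0 brought flow, rest push out)
b3 stroke→J1  (J1: bond 0 brought flow, rest push out)
b4 stroke→J1  (J1: bond 0 brought flow, rest push out)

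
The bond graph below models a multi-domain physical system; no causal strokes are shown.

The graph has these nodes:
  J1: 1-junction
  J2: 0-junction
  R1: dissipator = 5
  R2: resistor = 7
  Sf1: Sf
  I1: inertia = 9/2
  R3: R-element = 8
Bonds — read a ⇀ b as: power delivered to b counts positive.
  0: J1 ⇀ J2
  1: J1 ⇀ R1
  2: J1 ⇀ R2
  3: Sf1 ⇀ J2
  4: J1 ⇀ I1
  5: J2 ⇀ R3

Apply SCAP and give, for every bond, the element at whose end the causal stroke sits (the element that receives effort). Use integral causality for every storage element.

b0 stroke→J1
b1 stroke→J1
b2 stroke→J1
b3 stroke→Sf1
b4 stroke→I1
b5 stroke→J2

β3 stroke→Sf1  (Sf1 fixes flow; stroke at Sf1)
β4 stroke→I1  (I1: I, integral causality)
β0 stroke→J1  (1-jn J1 has f-setter on 4)
β1 stroke→J1  (1-jn J1 has f-setter on 4)
β2 stroke→J1  (common-f at J1 fixed by 4)
β5 stroke→J2  (J2: last free bond brings effort in)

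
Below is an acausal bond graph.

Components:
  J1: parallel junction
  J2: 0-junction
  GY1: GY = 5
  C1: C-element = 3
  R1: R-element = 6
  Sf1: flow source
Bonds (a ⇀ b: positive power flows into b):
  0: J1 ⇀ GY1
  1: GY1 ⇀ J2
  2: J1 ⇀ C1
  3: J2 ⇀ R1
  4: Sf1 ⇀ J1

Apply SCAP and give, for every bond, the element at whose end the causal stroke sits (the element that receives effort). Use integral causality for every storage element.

b4 stroke at Sf1  (Sf1: flow source, stroke at near end)
b2 stroke at J1  (C1 outputs effort q/C1)
b0 stroke at GY1  (J1 effort already set via bond 2)
b1 stroke at GY1  (GY GY1: same side as bond 0)
b3 stroke at J2  (J2 needs exactly one e-in)

bond 0 stroke at GY1
bond 1 stroke at GY1
bond 2 stroke at J1
bond 3 stroke at J2
bond 4 stroke at Sf1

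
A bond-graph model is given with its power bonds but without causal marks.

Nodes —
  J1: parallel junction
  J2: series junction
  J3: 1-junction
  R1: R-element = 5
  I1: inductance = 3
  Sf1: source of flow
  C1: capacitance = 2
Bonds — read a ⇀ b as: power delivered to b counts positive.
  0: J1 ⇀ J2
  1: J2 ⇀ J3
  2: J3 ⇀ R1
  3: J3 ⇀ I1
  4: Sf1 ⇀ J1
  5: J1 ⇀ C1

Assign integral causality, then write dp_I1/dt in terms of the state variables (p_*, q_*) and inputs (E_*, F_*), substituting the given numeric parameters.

dp_I1/dt = -5*p_I1/3 + q_C1/2

β4 stroke→Sf1  (Sf1: flow source, stroke at near end)
β3 stroke→I1  (I1: I, integral causality)
β1 stroke→J3  (J3: bond 3 brought flow, rest push out)
β2 stroke→J3  (common-f at J3 fixed by 3)
β0 stroke→J2  (common-f at J2 fixed by 1)
β5 stroke→J1  (J1: last free bond brings effort in)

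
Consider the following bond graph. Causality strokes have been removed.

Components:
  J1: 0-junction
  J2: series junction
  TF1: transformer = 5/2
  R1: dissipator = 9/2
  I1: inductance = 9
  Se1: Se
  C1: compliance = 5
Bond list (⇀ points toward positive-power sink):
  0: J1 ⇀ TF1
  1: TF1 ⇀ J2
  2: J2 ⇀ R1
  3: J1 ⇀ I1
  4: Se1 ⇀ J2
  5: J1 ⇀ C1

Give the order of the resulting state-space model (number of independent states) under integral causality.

2  (C1, I1 all integral)

bond 4 stroke at J2  (Se1: effort source, stroke at far end)
bond 3 stroke at I1  (prefer integral on I1)
bond 5 stroke at J1  (C1 outputs effort q/C1)
bond 0 stroke at TF1  (J1 effort already set via bond 5)
bond 1 stroke at J2  (through TF1, causality passes straight; one stroke at TF1)
bond 2 stroke at R1  (only one flow-in slot at J2)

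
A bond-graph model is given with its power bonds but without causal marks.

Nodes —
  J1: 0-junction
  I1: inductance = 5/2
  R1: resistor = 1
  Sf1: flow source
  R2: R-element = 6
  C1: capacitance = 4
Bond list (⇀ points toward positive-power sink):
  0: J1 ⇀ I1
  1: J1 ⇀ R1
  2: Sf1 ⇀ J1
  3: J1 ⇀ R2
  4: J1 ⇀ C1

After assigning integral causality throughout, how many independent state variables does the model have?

b2 →Sf1  (Sf1 (Sf) sets flow on bond)
b0 →I1  (I1 outputs flow p/I1)
b4 →J1  (prefer integral on C1)
b1 →R1  (0-jn J1 has e-setter on 4)
b3 →R2  (0-jn J1 has e-setter on 4)

2  (C1, I1 all integral)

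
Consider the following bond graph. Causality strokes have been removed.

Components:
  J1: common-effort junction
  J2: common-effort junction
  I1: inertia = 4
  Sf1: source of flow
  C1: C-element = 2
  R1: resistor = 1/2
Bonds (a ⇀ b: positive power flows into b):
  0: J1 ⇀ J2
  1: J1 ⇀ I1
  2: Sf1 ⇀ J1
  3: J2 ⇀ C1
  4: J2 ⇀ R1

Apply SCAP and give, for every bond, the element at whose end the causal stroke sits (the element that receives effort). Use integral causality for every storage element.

bond 2 stroke→Sf1  (Sf1 (Sf) sets flow on bond)
bond 1 stroke→I1  (prefer integral on I1)
bond 0 stroke→J1  (closing 0-jn rule on J1)
bond 3 stroke→J2  (prefer integral on C1)
bond 4 stroke→R1  (0-jn J2 has e-setter on 3)

β0 |J1
β1 |I1
β2 |Sf1
β3 |J2
β4 |R1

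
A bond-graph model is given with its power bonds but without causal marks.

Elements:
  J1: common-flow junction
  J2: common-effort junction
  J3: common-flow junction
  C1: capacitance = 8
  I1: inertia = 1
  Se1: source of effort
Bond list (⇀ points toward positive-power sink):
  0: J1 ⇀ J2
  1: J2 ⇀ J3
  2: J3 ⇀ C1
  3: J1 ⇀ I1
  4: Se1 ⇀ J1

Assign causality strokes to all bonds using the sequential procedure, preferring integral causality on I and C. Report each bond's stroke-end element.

b0 stroke at J1
b1 stroke at J2
b2 stroke at J3
b3 stroke at I1
b4 stroke at J1

β4 →J1  (Se1 fixes effort; stroke away)
β2 →J3  (C1 integral (e out))
β1 →J2  (closing 1-jn rule on J3)
β0 →J1  (J2 effort already set via bond 1)
β3 →I1  (J1: last free bond brings flow in)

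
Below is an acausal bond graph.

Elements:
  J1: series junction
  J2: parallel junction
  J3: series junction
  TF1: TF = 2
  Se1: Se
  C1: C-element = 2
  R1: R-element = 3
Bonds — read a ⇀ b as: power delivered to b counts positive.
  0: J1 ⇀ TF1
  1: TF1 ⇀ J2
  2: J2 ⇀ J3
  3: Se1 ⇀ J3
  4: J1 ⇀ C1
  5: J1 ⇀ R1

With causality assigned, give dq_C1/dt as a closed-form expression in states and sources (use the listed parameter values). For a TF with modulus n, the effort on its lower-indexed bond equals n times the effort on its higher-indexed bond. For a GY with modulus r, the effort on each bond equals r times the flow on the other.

dq_C1/dt = 2*E_Se1/3 - q_C1/6

b3 stroke at J3  (Se1 fixes effort; stroke away)
b2 stroke at J2  (closing 1-jn rule on J3)
b1 stroke at TF1  (0-jn J2 has e-setter on 2)
b0 stroke at J1  (through TF1, causality passes straight; one stroke at TF1)
b4 stroke at J1  (C1: C, integral causality)
b5 stroke at R1  (J1 needs exactly one f-in)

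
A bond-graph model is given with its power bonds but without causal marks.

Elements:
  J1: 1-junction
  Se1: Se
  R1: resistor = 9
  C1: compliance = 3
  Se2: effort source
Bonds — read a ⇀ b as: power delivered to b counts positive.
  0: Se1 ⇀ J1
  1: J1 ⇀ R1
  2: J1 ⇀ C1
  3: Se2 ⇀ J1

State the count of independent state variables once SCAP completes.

β0 stroke→J1  (source Se1 imposes e)
β3 stroke→J1  (Se2 fixes effort; stroke away)
β2 stroke→J1  (C1: C, integral causality)
β1 stroke→R1  (closing 1-jn rule on J1)

1  (C1 all integral)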